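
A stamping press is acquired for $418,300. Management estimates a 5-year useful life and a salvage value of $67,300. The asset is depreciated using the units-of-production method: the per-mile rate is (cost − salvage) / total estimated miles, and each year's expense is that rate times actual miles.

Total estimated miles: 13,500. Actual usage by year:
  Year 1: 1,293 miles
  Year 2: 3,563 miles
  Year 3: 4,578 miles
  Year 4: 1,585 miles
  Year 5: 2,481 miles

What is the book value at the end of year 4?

Depreciable base = $418,300 − $67,300 = $351,000.
Rate = $351,000 / 13,500 miles = $26 per mile.
Year 1: 1,293 × $26 = $33,618. Book value $384,682.
Year 2: 3,563 × $26 = $92,638. Book value $292,044.
Year 3: 4,578 × $26 = $119,028. Book value $173,016.
Year 4: 1,585 × $26 = $41,210. Book value $131,806.

$131,806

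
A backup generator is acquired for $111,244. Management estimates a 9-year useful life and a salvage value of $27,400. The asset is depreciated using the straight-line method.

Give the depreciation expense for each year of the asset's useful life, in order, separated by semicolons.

Depreciable base = $111,244 − $27,400 = $83,844.
Annual expense = $83,844 / 9 = $9,316.
End of year 1: book value $101,928.
End of year 2: book value $92,612.
End of year 3: book value $83,296.
End of year 4: book value $73,980.
End of year 5: book value $64,664.
End of year 6: book value $55,348.
End of year 7: book value $46,032.
End of year 8: book value $36,716.
End of year 9: book value $27,400.

$9,316; $9,316; $9,316; $9,316; $9,316; $9,316; $9,316; $9,316; $9,316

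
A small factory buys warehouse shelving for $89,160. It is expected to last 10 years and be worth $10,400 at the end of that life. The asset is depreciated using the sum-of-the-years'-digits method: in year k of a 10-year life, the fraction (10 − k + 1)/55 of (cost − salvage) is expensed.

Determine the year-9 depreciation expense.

$2,864

Depreciable base = $89,160 − $10,400 = $78,760.
Sum of the years' digits = 10+9+8+7+6+5+4+3+2+1 = 55.
Year 1: $78,760 × 10/55 = $14,320. Book value $74,840.
Year 2: $78,760 × 9/55 = $12,888. Book value $61,952.
Year 3: $78,760 × 8/55 = $11,456. Book value $50,496.
Year 4: $78,760 × 7/55 = $10,024. Book value $40,472.
Year 5: $78,760 × 6/55 = $8,592. Book value $31,880.
Year 6: $78,760 × 5/55 = $7,160. Book value $24,720.
Year 7: $78,760 × 4/55 = $5,728. Book value $18,992.
Year 8: $78,760 × 3/55 = $4,296. Book value $14,696.
Year 9: $78,760 × 2/55 = $2,864. Book value $11,832.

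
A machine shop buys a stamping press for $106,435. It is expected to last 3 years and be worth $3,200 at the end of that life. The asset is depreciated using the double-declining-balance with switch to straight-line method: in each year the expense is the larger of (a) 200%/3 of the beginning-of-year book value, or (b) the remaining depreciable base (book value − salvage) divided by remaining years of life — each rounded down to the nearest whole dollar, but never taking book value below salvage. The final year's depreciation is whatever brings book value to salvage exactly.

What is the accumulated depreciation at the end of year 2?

Depreciable base = $106,435 − $3,200 = $103,235.
Year 1: DB = ⌊$106,435 × 200%/3⌋ = $70,956; SL = ⌊$103,235/3⌋ = $34,411 → take DB $70,956. Book value $35,479.
Year 2: DB = ⌊$35,479 × 200%/3⌋ = $23,652; SL = ⌊$32,279/2⌋ = $16,139 → take DB $23,652. Book value $11,827.
Accumulated through year 2 = $106,435 − $11,827 = $94,608.

$94,608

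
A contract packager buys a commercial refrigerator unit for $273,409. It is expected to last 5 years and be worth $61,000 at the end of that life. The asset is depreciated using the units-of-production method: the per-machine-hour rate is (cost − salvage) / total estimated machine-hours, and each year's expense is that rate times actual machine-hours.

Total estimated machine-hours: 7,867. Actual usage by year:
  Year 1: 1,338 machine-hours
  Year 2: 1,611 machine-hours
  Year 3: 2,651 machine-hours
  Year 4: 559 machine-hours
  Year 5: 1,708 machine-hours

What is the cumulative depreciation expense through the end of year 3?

Depreciable base = $273,409 − $61,000 = $212,409.
Rate = $212,409 / 7,867 machine-hours = $27 per machine-hour.
Year 1: 1,338 × $27 = $36,126. Book value $237,283.
Year 2: 1,611 × $27 = $43,497. Book value $193,786.
Year 3: 2,651 × $27 = $71,577. Book value $122,209.
Accumulated through year 3 = $273,409 − $122,209 = $151,200.

$151,200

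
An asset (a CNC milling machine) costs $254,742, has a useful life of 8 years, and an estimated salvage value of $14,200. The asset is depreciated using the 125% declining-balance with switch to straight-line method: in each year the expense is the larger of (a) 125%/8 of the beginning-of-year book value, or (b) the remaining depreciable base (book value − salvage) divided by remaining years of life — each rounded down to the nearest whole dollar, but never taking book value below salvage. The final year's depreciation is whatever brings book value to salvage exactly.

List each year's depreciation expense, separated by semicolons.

Depreciable base = $254,742 − $14,200 = $240,542.
Year 1: DB = ⌊$254,742 × 125%/8⌋ = $39,803; SL = ⌊$240,542/8⌋ = $30,067 → take DB $39,803. Book value $214,939.
Year 2: DB = ⌊$214,939 × 125%/8⌋ = $33,584; SL = ⌊$200,739/7⌋ = $28,677 → take DB $33,584. Book value $181,355.
Year 3: DB = ⌊$181,355 × 125%/8⌋ = $28,336; SL = ⌊$167,155/6⌋ = $27,859 → take DB $28,336. Book value $153,019.
Year 4: DB = ⌊$153,019 × 125%/8⌋ = $23,909; SL = ⌊$138,819/5⌋ = $27,763 → take SL $27,763. Book value $125,256.
Year 5: DB = ⌊$125,256 × 125%/8⌋ = $19,571; SL = ⌊$111,056/4⌋ = $27,764 → take SL $27,764. Book value $97,492.
Year 6: DB = ⌊$97,492 × 125%/8⌋ = $15,233; SL = ⌊$83,292/3⌋ = $27,764 → take SL $27,764. Book value $69,728.
Year 7: DB = ⌊$69,728 × 125%/8⌋ = $10,895; SL = ⌊$55,528/2⌋ = $27,764 → take SL $27,764. Book value $41,964.
Year 8 (final): $41,964 − $14,200 = $27,764. Book value $14,200.

$39,803; $33,584; $28,336; $27,763; $27,764; $27,764; $27,764; $27,764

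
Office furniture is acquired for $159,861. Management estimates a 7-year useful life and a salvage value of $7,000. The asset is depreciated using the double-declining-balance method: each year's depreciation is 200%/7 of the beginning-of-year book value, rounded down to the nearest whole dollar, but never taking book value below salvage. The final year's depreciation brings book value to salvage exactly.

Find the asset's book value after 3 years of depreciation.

Depreciable base = $159,861 − $7,000 = $152,861.
Year 1: ⌊$159,861 × 200%/7⌋ = $45,674. Book value $114,187.
Year 2: ⌊$114,187 × 200%/7⌋ = $32,624. Book value $81,563.
Year 3: ⌊$81,563 × 200%/7⌋ = $23,303. Book value $58,260.

$58,260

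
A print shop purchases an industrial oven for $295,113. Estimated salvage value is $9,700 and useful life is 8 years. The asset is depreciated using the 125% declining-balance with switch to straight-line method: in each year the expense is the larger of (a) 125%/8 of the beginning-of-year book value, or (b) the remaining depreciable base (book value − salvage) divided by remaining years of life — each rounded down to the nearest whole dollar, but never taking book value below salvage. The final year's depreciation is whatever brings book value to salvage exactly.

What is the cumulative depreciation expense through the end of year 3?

Depreciable base = $295,113 − $9,700 = $285,413.
Year 1: DB = ⌊$295,113 × 125%/8⌋ = $46,111; SL = ⌊$285,413/8⌋ = $35,676 → take DB $46,111. Book value $249,002.
Year 2: DB = ⌊$249,002 × 125%/8⌋ = $38,906; SL = ⌊$239,302/7⌋ = $34,186 → take DB $38,906. Book value $210,096.
Year 3: DB = ⌊$210,096 × 125%/8⌋ = $32,827; SL = ⌊$200,396/6⌋ = $33,399 → take SL $33,399. Book value $176,697.
Accumulated through year 3 = $295,113 − $176,697 = $118,416.

$118,416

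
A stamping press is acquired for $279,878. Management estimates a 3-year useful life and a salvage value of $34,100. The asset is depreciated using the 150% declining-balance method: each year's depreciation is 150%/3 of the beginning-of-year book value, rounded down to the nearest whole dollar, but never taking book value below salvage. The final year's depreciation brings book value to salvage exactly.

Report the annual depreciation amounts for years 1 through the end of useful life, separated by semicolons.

Depreciable base = $279,878 − $34,100 = $245,778.
Year 1: ⌊$279,878 × 150%/3⌋ = $139,939. Book value $139,939.
Year 2: ⌊$139,939 × 150%/3⌋ = $69,969. Book value $69,970.
Year 3 (final): $69,970 − $34,100 = $35,870. Book value $34,100.

$139,939; $69,969; $35,870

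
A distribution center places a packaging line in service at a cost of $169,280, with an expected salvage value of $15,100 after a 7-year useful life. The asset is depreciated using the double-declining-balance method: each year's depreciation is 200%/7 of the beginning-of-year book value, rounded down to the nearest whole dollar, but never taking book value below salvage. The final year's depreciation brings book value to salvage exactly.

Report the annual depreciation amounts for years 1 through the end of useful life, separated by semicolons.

Depreciable base = $169,280 − $15,100 = $154,180.
Year 1: ⌊$169,280 × 200%/7⌋ = $48,365. Book value $120,915.
Year 2: ⌊$120,915 × 200%/7⌋ = $34,547. Book value $86,368.
Year 3: ⌊$86,368 × 200%/7⌋ = $24,676. Book value $61,692.
Year 4: ⌊$61,692 × 200%/7⌋ = $17,626. Book value $44,066.
Year 5: ⌊$44,066 × 200%/7⌋ = $12,590. Book value $31,476.
Year 6: ⌊$31,476 × 200%/7⌋ = $8,993. Book value $22,483.
Year 7 (final): $22,483 − $15,100 = $7,383. Book value $15,100.

$48,365; $34,547; $24,676; $17,626; $12,590; $8,993; $7,383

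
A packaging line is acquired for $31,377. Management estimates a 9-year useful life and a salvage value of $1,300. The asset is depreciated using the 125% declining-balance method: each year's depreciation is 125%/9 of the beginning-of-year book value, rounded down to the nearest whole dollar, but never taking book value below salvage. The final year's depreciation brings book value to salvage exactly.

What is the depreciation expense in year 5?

$2,396

Depreciable base = $31,377 − $1,300 = $30,077.
Year 1: ⌊$31,377 × 125%/9⌋ = $4,357. Book value $27,020.
Year 2: ⌊$27,020 × 125%/9⌋ = $3,752. Book value $23,268.
Year 3: ⌊$23,268 × 125%/9⌋ = $3,231. Book value $20,037.
Year 4: ⌊$20,037 × 125%/9⌋ = $2,782. Book value $17,255.
Year 5: ⌊$17,255 × 125%/9⌋ = $2,396. Book value $14,859.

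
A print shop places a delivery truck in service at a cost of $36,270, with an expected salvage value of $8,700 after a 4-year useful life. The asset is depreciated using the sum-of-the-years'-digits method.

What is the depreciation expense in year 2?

Depreciable base = $36,270 − $8,700 = $27,570.
Sum of the years' digits = 4+3+2+1 = 10.
Year 1: $27,570 × 4/10 = $11,028. Book value $25,242.
Year 2: $27,570 × 3/10 = $8,271. Book value $16,971.

$8,271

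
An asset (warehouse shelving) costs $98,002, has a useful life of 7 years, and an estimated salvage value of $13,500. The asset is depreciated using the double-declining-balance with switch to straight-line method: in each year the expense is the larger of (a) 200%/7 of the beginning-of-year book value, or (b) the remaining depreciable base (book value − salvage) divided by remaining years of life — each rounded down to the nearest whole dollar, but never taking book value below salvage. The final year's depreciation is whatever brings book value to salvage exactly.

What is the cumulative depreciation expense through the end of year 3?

$62,286

Depreciable base = $98,002 − $13,500 = $84,502.
Year 1: DB = ⌊$98,002 × 200%/7⌋ = $28,000; SL = ⌊$84,502/7⌋ = $12,071 → take DB $28,000. Book value $70,002.
Year 2: DB = ⌊$70,002 × 200%/7⌋ = $20,000; SL = ⌊$56,502/6⌋ = $9,417 → take DB $20,000. Book value $50,002.
Year 3: DB = ⌊$50,002 × 200%/7⌋ = $14,286; SL = ⌊$36,502/5⌋ = $7,300 → take DB $14,286. Book value $35,716.
Accumulated through year 3 = $98,002 − $35,716 = $62,286.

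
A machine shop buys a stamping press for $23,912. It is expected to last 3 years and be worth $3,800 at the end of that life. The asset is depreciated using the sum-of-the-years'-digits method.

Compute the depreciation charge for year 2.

Depreciable base = $23,912 − $3,800 = $20,112.
Sum of the years' digits = 3+2+1 = 6.
Year 1: $20,112 × 3/6 = $10,056. Book value $13,856.
Year 2: $20,112 × 2/6 = $6,704. Book value $7,152.

$6,704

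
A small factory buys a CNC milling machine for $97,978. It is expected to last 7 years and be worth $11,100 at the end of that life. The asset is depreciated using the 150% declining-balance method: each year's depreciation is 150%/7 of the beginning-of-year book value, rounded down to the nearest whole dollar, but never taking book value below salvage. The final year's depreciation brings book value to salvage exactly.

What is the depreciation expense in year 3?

$12,961

Depreciable base = $97,978 − $11,100 = $86,878.
Year 1: ⌊$97,978 × 150%/7⌋ = $20,995. Book value $76,983.
Year 2: ⌊$76,983 × 150%/7⌋ = $16,496. Book value $60,487.
Year 3: ⌊$60,487 × 150%/7⌋ = $12,961. Book value $47,526.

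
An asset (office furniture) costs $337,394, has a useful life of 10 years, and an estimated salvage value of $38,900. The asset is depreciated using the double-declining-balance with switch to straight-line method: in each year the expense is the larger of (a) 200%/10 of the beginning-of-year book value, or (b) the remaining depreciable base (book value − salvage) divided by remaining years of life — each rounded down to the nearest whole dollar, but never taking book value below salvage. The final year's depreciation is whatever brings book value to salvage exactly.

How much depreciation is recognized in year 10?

Depreciable base = $337,394 − $38,900 = $298,494.
Year 1: DB = ⌊$337,394 × 200%/10⌋ = $67,478; SL = ⌊$298,494/10⌋ = $29,849 → take DB $67,478. Book value $269,916.
Year 2: DB = ⌊$269,916 × 200%/10⌋ = $53,983; SL = ⌊$231,016/9⌋ = $25,668 → take DB $53,983. Book value $215,933.
Year 3: DB = ⌊$215,933 × 200%/10⌋ = $43,186; SL = ⌊$177,033/8⌋ = $22,129 → take DB $43,186. Book value $172,747.
Year 4: DB = ⌊$172,747 × 200%/10⌋ = $34,549; SL = ⌊$133,847/7⌋ = $19,121 → take DB $34,549. Book value $138,198.
Year 5: DB = ⌊$138,198 × 200%/10⌋ = $27,639; SL = ⌊$99,298/6⌋ = $16,549 → take DB $27,639. Book value $110,559.
Year 6: DB = ⌊$110,559 × 200%/10⌋ = $22,111; SL = ⌊$71,659/5⌋ = $14,331 → take DB $22,111. Book value $88,448.
Year 7: DB = ⌊$88,448 × 200%/10⌋ = $17,689; SL = ⌊$49,548/4⌋ = $12,387 → take DB $17,689. Book value $70,759.
Year 8: DB = ⌊$70,759 × 200%/10⌋ = $14,151; SL = ⌊$31,859/3⌋ = $10,619 → take DB $14,151. Book value $56,608.
Year 9: DB = ⌊$56,608 × 200%/10⌋ = $11,321; SL = ⌊$17,708/2⌋ = $8,854 → take DB $11,321. Book value $45,287.
Year 10 (final): $45,287 − $38,900 = $6,387. Book value $38,900.

$6,387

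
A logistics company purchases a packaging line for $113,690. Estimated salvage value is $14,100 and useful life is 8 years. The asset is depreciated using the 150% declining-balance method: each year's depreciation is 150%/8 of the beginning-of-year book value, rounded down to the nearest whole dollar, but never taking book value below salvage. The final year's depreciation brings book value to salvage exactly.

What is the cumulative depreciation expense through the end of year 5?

Depreciable base = $113,690 − $14,100 = $99,590.
Year 1: ⌊$113,690 × 150%/8⌋ = $21,316. Book value $92,374.
Year 2: ⌊$92,374 × 150%/8⌋ = $17,320. Book value $75,054.
Year 3: ⌊$75,054 × 150%/8⌋ = $14,072. Book value $60,982.
Year 4: ⌊$60,982 × 150%/8⌋ = $11,434. Book value $49,548.
Year 5: ⌊$49,548 × 150%/8⌋ = $9,290. Book value $40,258.
Accumulated through year 5 = $113,690 − $40,258 = $73,432.

$73,432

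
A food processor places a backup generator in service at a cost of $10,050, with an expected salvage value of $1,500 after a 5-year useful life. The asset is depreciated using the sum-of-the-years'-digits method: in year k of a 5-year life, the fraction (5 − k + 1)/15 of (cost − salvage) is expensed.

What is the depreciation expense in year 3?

$1,710

Depreciable base = $10,050 − $1,500 = $8,550.
Sum of the years' digits = 5+4+3+2+1 = 15.
Year 1: $8,550 × 5/15 = $2,850. Book value $7,200.
Year 2: $8,550 × 4/15 = $2,280. Book value $4,920.
Year 3: $8,550 × 3/15 = $1,710. Book value $3,210.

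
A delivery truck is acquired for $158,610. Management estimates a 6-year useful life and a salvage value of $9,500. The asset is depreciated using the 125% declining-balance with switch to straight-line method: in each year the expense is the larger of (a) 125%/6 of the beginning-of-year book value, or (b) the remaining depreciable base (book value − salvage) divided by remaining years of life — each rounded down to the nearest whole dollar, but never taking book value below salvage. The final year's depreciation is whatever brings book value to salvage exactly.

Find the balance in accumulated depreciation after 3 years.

Depreciable base = $158,610 − $9,500 = $149,110.
Year 1: DB = ⌊$158,610 × 125%/6⌋ = $33,043; SL = ⌊$149,110/6⌋ = $24,851 → take DB $33,043. Book value $125,567.
Year 2: DB = ⌊$125,567 × 125%/6⌋ = $26,159; SL = ⌊$116,067/5⌋ = $23,213 → take DB $26,159. Book value $99,408.
Year 3: DB = ⌊$99,408 × 125%/6⌋ = $20,710; SL = ⌊$89,908/4⌋ = $22,477 → take SL $22,477. Book value $76,931.
Accumulated through year 3 = $158,610 − $76,931 = $81,679.

$81,679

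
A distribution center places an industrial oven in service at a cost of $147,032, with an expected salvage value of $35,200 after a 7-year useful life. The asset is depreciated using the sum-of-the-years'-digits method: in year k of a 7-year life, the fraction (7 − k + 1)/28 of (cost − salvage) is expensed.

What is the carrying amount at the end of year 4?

Depreciable base = $147,032 − $35,200 = $111,832.
Sum of the years' digits = 7+6+5+4+3+2+1 = 28.
Year 1: $111,832 × 7/28 = $27,958. Book value $119,074.
Year 2: $111,832 × 6/28 = $23,964. Book value $95,110.
Year 3: $111,832 × 5/28 = $19,970. Book value $75,140.
Year 4: $111,832 × 4/28 = $15,976. Book value $59,164.

$59,164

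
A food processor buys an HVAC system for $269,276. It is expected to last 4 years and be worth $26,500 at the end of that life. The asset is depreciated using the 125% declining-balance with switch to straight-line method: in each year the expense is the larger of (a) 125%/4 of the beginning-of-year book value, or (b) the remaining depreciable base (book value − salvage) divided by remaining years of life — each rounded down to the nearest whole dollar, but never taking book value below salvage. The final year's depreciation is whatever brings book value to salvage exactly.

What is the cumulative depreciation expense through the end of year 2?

Depreciable base = $269,276 − $26,500 = $242,776.
Year 1: DB = ⌊$269,276 × 125%/4⌋ = $84,148; SL = ⌊$242,776/4⌋ = $60,694 → take DB $84,148. Book value $185,128.
Year 2: DB = ⌊$185,128 × 125%/4⌋ = $57,852; SL = ⌊$158,628/3⌋ = $52,876 → take DB $57,852. Book value $127,276.
Accumulated through year 2 = $269,276 − $127,276 = $142,000.

$142,000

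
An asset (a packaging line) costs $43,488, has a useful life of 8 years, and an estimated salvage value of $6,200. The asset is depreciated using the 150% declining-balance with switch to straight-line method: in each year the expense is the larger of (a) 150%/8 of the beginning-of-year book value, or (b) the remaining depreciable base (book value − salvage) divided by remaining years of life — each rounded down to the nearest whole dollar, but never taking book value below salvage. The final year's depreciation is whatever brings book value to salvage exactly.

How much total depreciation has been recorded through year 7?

$34,221

Depreciable base = $43,488 − $6,200 = $37,288.
Year 1: DB = ⌊$43,488 × 150%/8⌋ = $8,154; SL = ⌊$37,288/8⌋ = $4,661 → take DB $8,154. Book value $35,334.
Year 2: DB = ⌊$35,334 × 150%/8⌋ = $6,625; SL = ⌊$29,134/7⌋ = $4,162 → take DB $6,625. Book value $28,709.
Year 3: DB = ⌊$28,709 × 150%/8⌋ = $5,382; SL = ⌊$22,509/6⌋ = $3,751 → take DB $5,382. Book value $23,327.
Year 4: DB = ⌊$23,327 × 150%/8⌋ = $4,373; SL = ⌊$17,127/5⌋ = $3,425 → take DB $4,373. Book value $18,954.
Year 5: DB = ⌊$18,954 × 150%/8⌋ = $3,553; SL = ⌊$12,754/4⌋ = $3,188 → take DB $3,553. Book value $15,401.
Year 6: DB = ⌊$15,401 × 150%/8⌋ = $2,887; SL = ⌊$9,201/3⌋ = $3,067 → take SL $3,067. Book value $12,334.
Year 7: DB = ⌊$12,334 × 150%/8⌋ = $2,312; SL = ⌊$6,134/2⌋ = $3,067 → take SL $3,067. Book value $9,267.
Accumulated through year 7 = $43,488 − $9,267 = $34,221.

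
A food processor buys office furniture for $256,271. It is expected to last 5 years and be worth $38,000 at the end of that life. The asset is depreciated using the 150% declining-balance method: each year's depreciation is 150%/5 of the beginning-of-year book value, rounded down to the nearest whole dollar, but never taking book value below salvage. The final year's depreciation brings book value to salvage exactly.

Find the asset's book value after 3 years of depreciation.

$87,902

Depreciable base = $256,271 − $38,000 = $218,271.
Year 1: ⌊$256,271 × 150%/5⌋ = $76,881. Book value $179,390.
Year 2: ⌊$179,390 × 150%/5⌋ = $53,817. Book value $125,573.
Year 3: ⌊$125,573 × 150%/5⌋ = $37,671. Book value $87,902.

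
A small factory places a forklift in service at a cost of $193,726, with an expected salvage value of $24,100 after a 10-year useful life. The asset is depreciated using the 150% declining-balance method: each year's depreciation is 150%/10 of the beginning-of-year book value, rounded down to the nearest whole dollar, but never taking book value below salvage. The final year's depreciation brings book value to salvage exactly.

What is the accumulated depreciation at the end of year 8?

Depreciable base = $193,726 − $24,100 = $169,626.
Year 1: ⌊$193,726 × 150%/10⌋ = $29,058. Book value $164,668.
Year 2: ⌊$164,668 × 150%/10⌋ = $24,700. Book value $139,968.
Year 3: ⌊$139,968 × 150%/10⌋ = $20,995. Book value $118,973.
Year 4: ⌊$118,973 × 150%/10⌋ = $17,845. Book value $101,128.
Year 5: ⌊$101,128 × 150%/10⌋ = $15,169. Book value $85,959.
Year 6: ⌊$85,959 × 150%/10⌋ = $12,893. Book value $73,066.
Year 7: ⌊$73,066 × 150%/10⌋ = $10,959. Book value $62,107.
Year 8: ⌊$62,107 × 150%/10⌋ = $9,316. Book value $52,791.
Accumulated through year 8 = $193,726 − $52,791 = $140,935.

$140,935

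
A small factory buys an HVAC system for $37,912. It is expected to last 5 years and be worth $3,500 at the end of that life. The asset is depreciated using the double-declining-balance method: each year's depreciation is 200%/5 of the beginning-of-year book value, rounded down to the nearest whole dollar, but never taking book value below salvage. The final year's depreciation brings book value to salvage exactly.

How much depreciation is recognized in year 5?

Depreciable base = $37,912 − $3,500 = $34,412.
Year 1: ⌊$37,912 × 200%/5⌋ = $15,164. Book value $22,748.
Year 2: ⌊$22,748 × 200%/5⌋ = $9,099. Book value $13,649.
Year 3: ⌊$13,649 × 200%/5⌋ = $5,459. Book value $8,190.
Year 4: ⌊$8,190 × 200%/5⌋ = $3,276. Book value $4,914.
Year 5 (final): $4,914 − $3,500 = $1,414. Book value $3,500.

$1,414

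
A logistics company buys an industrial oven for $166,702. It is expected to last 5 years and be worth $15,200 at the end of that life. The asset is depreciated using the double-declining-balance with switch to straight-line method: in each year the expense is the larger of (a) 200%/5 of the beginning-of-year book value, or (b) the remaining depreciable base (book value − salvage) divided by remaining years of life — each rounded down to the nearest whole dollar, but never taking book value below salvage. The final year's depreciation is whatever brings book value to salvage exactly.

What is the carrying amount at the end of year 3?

Depreciable base = $166,702 − $15,200 = $151,502.
Year 1: DB = ⌊$166,702 × 200%/5⌋ = $66,680; SL = ⌊$151,502/5⌋ = $30,300 → take DB $66,680. Book value $100,022.
Year 2: DB = ⌊$100,022 × 200%/5⌋ = $40,008; SL = ⌊$84,822/4⌋ = $21,205 → take DB $40,008. Book value $60,014.
Year 3: DB = ⌊$60,014 × 200%/5⌋ = $24,005; SL = ⌊$44,814/3⌋ = $14,938 → take DB $24,005. Book value $36,009.

$36,009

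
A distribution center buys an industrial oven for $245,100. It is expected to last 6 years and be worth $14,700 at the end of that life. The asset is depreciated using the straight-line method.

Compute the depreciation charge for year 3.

$38,400

Depreciable base = $245,100 − $14,700 = $230,400.
Annual expense = $230,400 / 6 = $38,400.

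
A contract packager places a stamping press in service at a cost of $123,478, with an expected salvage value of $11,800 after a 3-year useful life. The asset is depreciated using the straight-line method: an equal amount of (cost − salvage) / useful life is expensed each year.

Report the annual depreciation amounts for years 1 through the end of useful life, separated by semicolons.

Depreciable base = $123,478 − $11,800 = $111,678.
Annual expense = $111,678 / 3 = $37,226.
End of year 1: book value $86,252.
End of year 2: book value $49,026.
End of year 3: book value $11,800.

$37,226; $37,226; $37,226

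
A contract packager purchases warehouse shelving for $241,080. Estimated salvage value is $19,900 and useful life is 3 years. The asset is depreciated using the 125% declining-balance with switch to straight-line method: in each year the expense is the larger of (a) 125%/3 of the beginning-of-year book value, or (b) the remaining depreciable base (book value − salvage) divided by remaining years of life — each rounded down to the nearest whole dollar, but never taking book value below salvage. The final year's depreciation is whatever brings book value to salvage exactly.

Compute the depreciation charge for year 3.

Depreciable base = $241,080 − $19,900 = $221,180.
Year 1: DB = ⌊$241,080 × 125%/3⌋ = $100,450; SL = ⌊$221,180/3⌋ = $73,726 → take DB $100,450. Book value $140,630.
Year 2: DB = ⌊$140,630 × 125%/3⌋ = $58,595; SL = ⌊$120,730/2⌋ = $60,365 → take SL $60,365. Book value $80,265.
Year 3 (final): $80,265 − $19,900 = $60,365. Book value $19,900.

$60,365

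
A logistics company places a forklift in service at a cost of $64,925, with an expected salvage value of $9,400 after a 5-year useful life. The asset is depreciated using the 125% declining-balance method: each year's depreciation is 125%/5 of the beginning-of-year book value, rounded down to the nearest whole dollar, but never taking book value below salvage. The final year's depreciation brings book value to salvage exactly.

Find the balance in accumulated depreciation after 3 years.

Depreciable base = $64,925 − $9,400 = $55,525.
Year 1: ⌊$64,925 × 125%/5⌋ = $16,231. Book value $48,694.
Year 2: ⌊$48,694 × 125%/5⌋ = $12,173. Book value $36,521.
Year 3: ⌊$36,521 × 125%/5⌋ = $9,130. Book value $27,391.
Accumulated through year 3 = $64,925 − $27,391 = $37,534.

$37,534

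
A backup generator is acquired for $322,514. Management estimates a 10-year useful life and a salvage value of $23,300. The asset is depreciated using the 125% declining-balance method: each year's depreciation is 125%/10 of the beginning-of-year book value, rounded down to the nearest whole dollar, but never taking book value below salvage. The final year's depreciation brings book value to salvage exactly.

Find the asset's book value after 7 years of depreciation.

Depreciable base = $322,514 − $23,300 = $299,214.
Year 1: ⌊$322,514 × 125%/10⌋ = $40,314. Book value $282,200.
Year 2: ⌊$282,200 × 125%/10⌋ = $35,275. Book value $246,925.
Year 3: ⌊$246,925 × 125%/10⌋ = $30,865. Book value $216,060.
Year 4: ⌊$216,060 × 125%/10⌋ = $27,007. Book value $189,053.
Year 5: ⌊$189,053 × 125%/10⌋ = $23,631. Book value $165,422.
Year 6: ⌊$165,422 × 125%/10⌋ = $20,677. Book value $144,745.
Year 7: ⌊$144,745 × 125%/10⌋ = $18,093. Book value $126,652.

$126,652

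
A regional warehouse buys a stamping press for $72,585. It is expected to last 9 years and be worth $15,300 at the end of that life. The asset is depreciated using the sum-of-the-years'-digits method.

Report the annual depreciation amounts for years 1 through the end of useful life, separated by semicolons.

$11,457; $10,184; $8,911; $7,638; $6,365; $5,092; $3,819; $2,546; $1,273

Depreciable base = $72,585 − $15,300 = $57,285.
Sum of the years' digits = 9+8+7+6+5+4+3+2+1 = 45.
Year 1: $57,285 × 9/45 = $11,457. Book value $61,128.
Year 2: $57,285 × 8/45 = $10,184. Book value $50,944.
Year 3: $57,285 × 7/45 = $8,911. Book value $42,033.
Year 4: $57,285 × 6/45 = $7,638. Book value $34,395.
Year 5: $57,285 × 5/45 = $6,365. Book value $28,030.
Year 6: $57,285 × 4/45 = $5,092. Book value $22,938.
Year 7: $57,285 × 3/45 = $3,819. Book value $19,119.
Year 8: $57,285 × 2/45 = $2,546. Book value $16,573.
Year 9: $57,285 × 1/45 = $1,273. Book value $15,300.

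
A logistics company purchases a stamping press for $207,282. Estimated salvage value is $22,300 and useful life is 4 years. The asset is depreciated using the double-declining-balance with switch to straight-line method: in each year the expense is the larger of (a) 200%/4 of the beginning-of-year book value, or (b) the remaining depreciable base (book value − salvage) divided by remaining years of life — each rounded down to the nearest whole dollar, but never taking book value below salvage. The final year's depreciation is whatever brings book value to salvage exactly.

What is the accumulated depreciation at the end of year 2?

Depreciable base = $207,282 − $22,300 = $184,982.
Year 1: DB = ⌊$207,282 × 200%/4⌋ = $103,641; SL = ⌊$184,982/4⌋ = $46,245 → take DB $103,641. Book value $103,641.
Year 2: DB = ⌊$103,641 × 200%/4⌋ = $51,820; SL = ⌊$81,341/3⌋ = $27,113 → take DB $51,820. Book value $51,821.
Accumulated through year 2 = $207,282 − $51,821 = $155,461.

$155,461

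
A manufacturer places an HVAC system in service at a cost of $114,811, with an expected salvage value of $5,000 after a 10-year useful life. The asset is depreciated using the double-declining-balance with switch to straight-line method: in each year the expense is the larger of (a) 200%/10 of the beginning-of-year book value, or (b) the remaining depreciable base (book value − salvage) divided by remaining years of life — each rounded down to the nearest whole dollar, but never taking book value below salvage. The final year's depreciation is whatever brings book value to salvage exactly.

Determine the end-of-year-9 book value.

$11,275

Depreciable base = $114,811 − $5,000 = $109,811.
Year 1: DB = ⌊$114,811 × 200%/10⌋ = $22,962; SL = ⌊$109,811/10⌋ = $10,981 → take DB $22,962. Book value $91,849.
Year 2: DB = ⌊$91,849 × 200%/10⌋ = $18,369; SL = ⌊$86,849/9⌋ = $9,649 → take DB $18,369. Book value $73,480.
Year 3: DB = ⌊$73,480 × 200%/10⌋ = $14,696; SL = ⌊$68,480/8⌋ = $8,560 → take DB $14,696. Book value $58,784.
Year 4: DB = ⌊$58,784 × 200%/10⌋ = $11,756; SL = ⌊$53,784/7⌋ = $7,683 → take DB $11,756. Book value $47,028.
Year 5: DB = ⌊$47,028 × 200%/10⌋ = $9,405; SL = ⌊$42,028/6⌋ = $7,004 → take DB $9,405. Book value $37,623.
Year 6: DB = ⌊$37,623 × 200%/10⌋ = $7,524; SL = ⌊$32,623/5⌋ = $6,524 → take DB $7,524. Book value $30,099.
Year 7: DB = ⌊$30,099 × 200%/10⌋ = $6,019; SL = ⌊$25,099/4⌋ = $6,274 → take SL $6,274. Book value $23,825.
Year 8: DB = ⌊$23,825 × 200%/10⌋ = $4,765; SL = ⌊$18,825/3⌋ = $6,275 → take SL $6,275. Book value $17,550.
Year 9: DB = ⌊$17,550 × 200%/10⌋ = $3,510; SL = ⌊$12,550/2⌋ = $6,275 → take SL $6,275. Book value $11,275.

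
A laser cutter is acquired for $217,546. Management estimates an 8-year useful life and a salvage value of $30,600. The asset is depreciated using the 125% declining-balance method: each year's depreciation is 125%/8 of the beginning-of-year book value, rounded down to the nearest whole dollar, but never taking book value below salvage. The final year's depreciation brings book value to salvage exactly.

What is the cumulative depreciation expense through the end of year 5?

Depreciable base = $217,546 − $30,600 = $186,946.
Year 1: ⌊$217,546 × 125%/8⌋ = $33,991. Book value $183,555.
Year 2: ⌊$183,555 × 125%/8⌋ = $28,680. Book value $154,875.
Year 3: ⌊$154,875 × 125%/8⌋ = $24,199. Book value $130,676.
Year 4: ⌊$130,676 × 125%/8⌋ = $20,418. Book value $110,258.
Year 5: ⌊$110,258 × 125%/8⌋ = $17,227. Book value $93,031.
Accumulated through year 5 = $217,546 − $93,031 = $124,515.

$124,515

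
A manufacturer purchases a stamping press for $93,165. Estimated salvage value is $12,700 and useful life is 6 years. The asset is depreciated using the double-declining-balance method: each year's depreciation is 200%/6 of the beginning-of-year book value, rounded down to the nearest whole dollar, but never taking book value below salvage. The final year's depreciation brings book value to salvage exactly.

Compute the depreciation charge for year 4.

$9,201

Depreciable base = $93,165 − $12,700 = $80,465.
Year 1: ⌊$93,165 × 200%/6⌋ = $31,055. Book value $62,110.
Year 2: ⌊$62,110 × 200%/6⌋ = $20,703. Book value $41,407.
Year 3: ⌊$41,407 × 200%/6⌋ = $13,802. Book value $27,605.
Year 4: ⌊$27,605 × 200%/6⌋ = $9,201. Book value $18,404.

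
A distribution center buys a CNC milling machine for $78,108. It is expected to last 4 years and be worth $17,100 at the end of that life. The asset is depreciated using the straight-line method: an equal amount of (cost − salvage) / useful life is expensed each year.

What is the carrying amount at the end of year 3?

Depreciable base = $78,108 − $17,100 = $61,008.
Annual expense = $61,008 / 4 = $15,252.
End of year 1: book value $62,856.
End of year 2: book value $47,604.
End of year 3: book value $32,352.

$32,352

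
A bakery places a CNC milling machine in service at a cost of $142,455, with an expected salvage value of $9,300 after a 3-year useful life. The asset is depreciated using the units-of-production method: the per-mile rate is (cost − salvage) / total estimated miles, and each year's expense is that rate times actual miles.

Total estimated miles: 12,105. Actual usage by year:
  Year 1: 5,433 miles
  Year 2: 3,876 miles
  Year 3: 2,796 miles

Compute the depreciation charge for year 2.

Depreciable base = $142,455 − $9,300 = $133,155.
Rate = $133,155 / 12,105 miles = $11 per mile.
Year 1: 5,433 × $11 = $59,763. Book value $82,692.
Year 2: 3,876 × $11 = $42,636. Book value $40,056.

$42,636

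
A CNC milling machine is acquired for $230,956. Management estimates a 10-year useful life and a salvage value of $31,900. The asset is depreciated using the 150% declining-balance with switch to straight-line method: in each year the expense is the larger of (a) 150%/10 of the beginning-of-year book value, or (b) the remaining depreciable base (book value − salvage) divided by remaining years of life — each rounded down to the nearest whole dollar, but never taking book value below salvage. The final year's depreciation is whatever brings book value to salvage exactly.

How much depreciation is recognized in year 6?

$15,371

Depreciable base = $230,956 − $31,900 = $199,056.
Year 1: DB = ⌊$230,956 × 150%/10⌋ = $34,643; SL = ⌊$199,056/10⌋ = $19,905 → take DB $34,643. Book value $196,313.
Year 2: DB = ⌊$196,313 × 150%/10⌋ = $29,446; SL = ⌊$164,413/9⌋ = $18,268 → take DB $29,446. Book value $166,867.
Year 3: DB = ⌊$166,867 × 150%/10⌋ = $25,030; SL = ⌊$134,967/8⌋ = $16,870 → take DB $25,030. Book value $141,837.
Year 4: DB = ⌊$141,837 × 150%/10⌋ = $21,275; SL = ⌊$109,937/7⌋ = $15,705 → take DB $21,275. Book value $120,562.
Year 5: DB = ⌊$120,562 × 150%/10⌋ = $18,084; SL = ⌊$88,662/6⌋ = $14,777 → take DB $18,084. Book value $102,478.
Year 6: DB = ⌊$102,478 × 150%/10⌋ = $15,371; SL = ⌊$70,578/5⌋ = $14,115 → take DB $15,371. Book value $87,107.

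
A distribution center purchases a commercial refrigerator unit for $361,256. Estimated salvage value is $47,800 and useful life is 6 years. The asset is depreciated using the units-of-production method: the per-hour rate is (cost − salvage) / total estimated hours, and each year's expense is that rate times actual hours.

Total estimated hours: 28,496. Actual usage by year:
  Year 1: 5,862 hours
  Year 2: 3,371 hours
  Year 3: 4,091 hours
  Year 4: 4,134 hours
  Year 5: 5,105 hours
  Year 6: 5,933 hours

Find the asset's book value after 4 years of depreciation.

Depreciable base = $361,256 − $47,800 = $313,456.
Rate = $313,456 / 28,496 hours = $11 per hour.
Year 1: 5,862 × $11 = $64,482. Book value $296,774.
Year 2: 3,371 × $11 = $37,081. Book value $259,693.
Year 3: 4,091 × $11 = $45,001. Book value $214,692.
Year 4: 4,134 × $11 = $45,474. Book value $169,218.

$169,218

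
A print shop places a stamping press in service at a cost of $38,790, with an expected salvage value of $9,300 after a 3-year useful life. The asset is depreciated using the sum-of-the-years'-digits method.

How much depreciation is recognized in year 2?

$9,830

Depreciable base = $38,790 − $9,300 = $29,490.
Sum of the years' digits = 3+2+1 = 6.
Year 1: $29,490 × 3/6 = $14,745. Book value $24,045.
Year 2: $29,490 × 2/6 = $9,830. Book value $14,215.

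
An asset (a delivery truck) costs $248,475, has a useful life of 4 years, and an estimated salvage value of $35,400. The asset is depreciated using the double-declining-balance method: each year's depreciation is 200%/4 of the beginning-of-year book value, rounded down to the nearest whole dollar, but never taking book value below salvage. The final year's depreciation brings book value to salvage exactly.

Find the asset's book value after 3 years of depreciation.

$35,400

Depreciable base = $248,475 − $35,400 = $213,075.
Year 1: ⌊$248,475 × 200%/4⌋ = $124,237. Book value $124,238.
Year 2: ⌊$124,238 × 200%/4⌋ = $62,119. Book value $62,119.
Year 3: ⌊$62,119 × 200%/4⌋ = $31,059, capped at $26,719. Book value $35,400.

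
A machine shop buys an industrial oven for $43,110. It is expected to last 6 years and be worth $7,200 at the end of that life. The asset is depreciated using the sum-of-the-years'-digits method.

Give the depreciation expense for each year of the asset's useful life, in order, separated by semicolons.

Depreciable base = $43,110 − $7,200 = $35,910.
Sum of the years' digits = 6+5+4+3+2+1 = 21.
Year 1: $35,910 × 6/21 = $10,260. Book value $32,850.
Year 2: $35,910 × 5/21 = $8,550. Book value $24,300.
Year 3: $35,910 × 4/21 = $6,840. Book value $17,460.
Year 4: $35,910 × 3/21 = $5,130. Book value $12,330.
Year 5: $35,910 × 2/21 = $3,420. Book value $8,910.
Year 6: $35,910 × 1/21 = $1,710. Book value $7,200.

$10,260; $8,550; $6,840; $5,130; $3,420; $1,710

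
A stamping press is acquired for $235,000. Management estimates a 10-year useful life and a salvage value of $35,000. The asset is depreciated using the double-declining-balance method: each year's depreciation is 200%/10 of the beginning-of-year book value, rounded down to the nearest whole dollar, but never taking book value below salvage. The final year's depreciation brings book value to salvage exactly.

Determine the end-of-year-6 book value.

$61,604

Depreciable base = $235,000 − $35,000 = $200,000.
Year 1: ⌊$235,000 × 200%/10⌋ = $47,000. Book value $188,000.
Year 2: ⌊$188,000 × 200%/10⌋ = $37,600. Book value $150,400.
Year 3: ⌊$150,400 × 200%/10⌋ = $30,080. Book value $120,320.
Year 4: ⌊$120,320 × 200%/10⌋ = $24,064. Book value $96,256.
Year 5: ⌊$96,256 × 200%/10⌋ = $19,251. Book value $77,005.
Year 6: ⌊$77,005 × 200%/10⌋ = $15,401. Book value $61,604.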